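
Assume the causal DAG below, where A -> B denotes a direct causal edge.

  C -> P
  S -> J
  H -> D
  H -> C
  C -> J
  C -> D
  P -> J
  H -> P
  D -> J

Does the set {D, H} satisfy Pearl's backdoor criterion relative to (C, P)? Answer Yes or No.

Backdoor paths from C to P (paths whose first edge points into C):
  P1: C <- H -> P
  P2: C <- H -> D -> J <- P
Condition 1 (no descendant of C in the set): FAILS — D is a descendant of C.
Condition 2 (every backdoor path blocked by {D, H}):
  P1: blocked at fork node H ∈ conditioning set.
  P2: blocked at fork node H ∈ conditioning set.
{D, H} does not satisfy the backdoor criterion.

No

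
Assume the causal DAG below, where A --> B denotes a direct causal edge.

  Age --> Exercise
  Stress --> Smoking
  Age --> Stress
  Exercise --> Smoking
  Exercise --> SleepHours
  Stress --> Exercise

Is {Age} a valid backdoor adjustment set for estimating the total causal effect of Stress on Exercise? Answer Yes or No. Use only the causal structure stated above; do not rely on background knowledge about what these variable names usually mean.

Backdoor paths from Stress to Exercise (paths whose first edge points into Stress):
  P1: Stress <- Age -> Exercise
Condition 1 (no descendant of Stress in the set): holds — descendants of Stress are {Exercise, SleepHours, Smoking}; none are in {Age}.
Condition 2 (every backdoor path blocked by {Age}):
  P1: blocked at fork node Age ∈ conditioning set.
{Age} satisfies the backdoor criterion.

Yes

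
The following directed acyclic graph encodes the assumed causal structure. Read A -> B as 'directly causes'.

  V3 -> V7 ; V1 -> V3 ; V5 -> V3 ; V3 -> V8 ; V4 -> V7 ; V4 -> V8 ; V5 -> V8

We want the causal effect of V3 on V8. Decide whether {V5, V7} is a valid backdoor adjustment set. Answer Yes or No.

Backdoor paths from V3 to V8 (paths whose first edge points into V3):
  P1: V3 <- V5 -> V8
Condition 1 (no descendant of V3 in the set): FAILS — V7 is a descendant of V3.
Condition 2 (every backdoor path blocked by {V5, V7}):
  P1: blocked at fork node V5 ∈ conditioning set.
{V5, V7} does not satisfy the backdoor criterion.

No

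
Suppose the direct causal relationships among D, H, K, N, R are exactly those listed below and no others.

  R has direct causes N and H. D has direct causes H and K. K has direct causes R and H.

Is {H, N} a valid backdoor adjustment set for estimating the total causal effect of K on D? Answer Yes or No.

Backdoor paths from K to D (paths whose first edge points into K):
  P1: K <- H -> D
  P2: K <- R <- H -> D
Condition 1 (no descendant of K in the set): holds — descendants of K are {D}; none are in {H, N}.
Condition 2 (every backdoor path blocked by {H, N}):
  P1: blocked at fork node H ∈ conditioning set.
  P2: blocked at fork node H ∈ conditioning set.
{H, N} satisfies the backdoor criterion.

Yes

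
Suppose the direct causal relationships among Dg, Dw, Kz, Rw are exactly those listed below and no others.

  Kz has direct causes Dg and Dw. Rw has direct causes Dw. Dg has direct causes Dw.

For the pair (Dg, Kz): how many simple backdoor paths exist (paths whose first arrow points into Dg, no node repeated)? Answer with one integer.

A backdoor path from Dg to Kz is any simple undirected path whose first edge points into Dg (i.e. leaves Dg via a parent).
Parents of Dg: {Dw}.
Enumerating:
  P1: Dg <- Dw -> Kz
That exhausts the simple backdoor paths. Count: 1.

1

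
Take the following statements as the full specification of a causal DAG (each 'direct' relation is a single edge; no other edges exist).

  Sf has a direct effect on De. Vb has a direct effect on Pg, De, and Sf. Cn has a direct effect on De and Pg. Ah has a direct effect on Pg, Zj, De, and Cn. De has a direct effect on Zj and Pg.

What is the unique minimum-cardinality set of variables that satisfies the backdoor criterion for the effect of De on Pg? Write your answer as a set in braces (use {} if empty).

Variables eligible for adjustment (non-descendants of De, excluding De and Pg): {Ah, Cn, Sf, Vb}.
Backdoor paths from De to Pg:
  P1: De <- Ah -> Cn -> Pg
  P2: De <- Ah -> Pg
  P3: De <- Cn <- Ah -> Pg
  P4: De <- Cn -> Pg
  P5: De <- Vb -> Pg
  P6: De <- Sf <- Vb -> Pg
The empty set is not sufficient: P1 (De <- Ah -> Cn -> Pg) has no collider blocking it and no conditioned non-collider, so it is open.
Try {Ah, Cn, Vb}:
  P1: blocked at fork node Ah ∈ conditioning set.
  P2: blocked at fork node Ah ∈ conditioning set.
  P3: blocked at chain node Cn ∈ conditioning set.
  P4: blocked at fork node Cn ∈ conditioning set.
  P5: blocked at fork node Vb ∈ conditioning set.
  P6: blocked at fork node Vb ∈ conditioning set.
{Ah, Cn, Vb} contains no descendant of De and blocks every backdoor path.
Every element of {Ah, Cn, Vb} is needed (dropping Ah leaves P2 open; dropping Cn leaves P4 open; dropping Vb leaves P5 open), so no proper subset is valid.
Among all size-3 subsets of the eligible variables, only {Ah, Cn, Vb} blocks every backdoor path, so it is the unique smallest valid adjustment set.

{Ah, Cn, Vb}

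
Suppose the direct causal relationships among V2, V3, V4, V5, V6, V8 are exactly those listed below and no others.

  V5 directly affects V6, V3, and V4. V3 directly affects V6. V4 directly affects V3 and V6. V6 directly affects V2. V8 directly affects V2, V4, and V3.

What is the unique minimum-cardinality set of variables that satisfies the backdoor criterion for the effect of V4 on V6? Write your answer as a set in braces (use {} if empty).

Variables eligible for adjustment (non-descendants of V4, excluding V4 and V6): {V5, V8}.
Backdoor paths from V4 to V6:
  P1: V4 <- V8 -> V3 <- V5 -> V6
  P2: V4 <- V8 -> V3 -> V6
  P3: V4 <- V8 -> V2 <- V6
  P4: V4 <- V5 -> V3 <- V8 -> V2 <- V6
  P5: V4 <- V5 -> V3 -> V6
  P6: V4 <- V5 -> V6
The empty set is not sufficient: P2 (V4 <- V8 -> V3 -> V6) has no collider blocking it and no conditioned non-collider, so it is open.
Try {V5, V8}:
  P1: blocked at fork node V8 ∈ conditioning set.
  P2: blocked at fork node V8 ∈ conditioning set.
  P3: blocked at fork node V8 ∈ conditioning set.
  P4: blocked at fork node V5 ∈ conditioning set.
  P5: blocked at fork node V5 ∈ conditioning set.
  P6: blocked at fork node V5 ∈ conditioning set.
{V5, V8} contains no descendant of V4 and blocks every backdoor path.
Every element of {V5, V8} is needed (dropping V5 leaves P5 open; dropping V8 leaves P2 open), so no proper subset is valid.
Among all size-2 subsets of the eligible variables, only {V5, V8} blocks every backdoor path, so it is the unique smallest valid adjustment set.

{V5, V8}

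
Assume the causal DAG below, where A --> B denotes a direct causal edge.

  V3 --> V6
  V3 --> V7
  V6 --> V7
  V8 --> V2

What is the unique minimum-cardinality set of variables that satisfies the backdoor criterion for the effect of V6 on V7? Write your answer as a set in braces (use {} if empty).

Variables eligible for adjustment (non-descendants of V6, excluding V6 and V7): {V2, V3, V8}.
Backdoor paths from V6 to V7:
  P1: V6 <- V3 -> V7
The empty set is not sufficient: P1 (V6 <- V3 -> V7) has no collider blocking it and no conditioned non-collider, so it is open.
Try {V3}:
  P1: blocked at fork node V3 ∈ conditioning set.
{V3} contains no descendant of V6 and blocks every backdoor path.
No other singleton works — e.g. {V8} leaves P1 open — so {V3} is the unique smallest valid adjustment set.

{V3}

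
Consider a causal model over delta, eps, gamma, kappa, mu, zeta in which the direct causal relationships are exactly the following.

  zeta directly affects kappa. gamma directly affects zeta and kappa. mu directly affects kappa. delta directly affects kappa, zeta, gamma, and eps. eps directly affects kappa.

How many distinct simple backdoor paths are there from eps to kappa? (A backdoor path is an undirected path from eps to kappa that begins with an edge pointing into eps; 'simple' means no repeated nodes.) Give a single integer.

5

A backdoor path from eps to kappa is any simple undirected path whose first edge points into eps (i.e. leaves eps via a parent).
Parents of eps: {delta}.
Enumerating:
  P1: eps <- delta -> gamma -> zeta -> kappa
  P2: eps <- delta -> gamma -> kappa
  P3: eps <- delta -> zeta <- gamma -> kappa
  P4: eps <- delta -> zeta -> kappa
  P5: eps <- delta -> kappa
That exhausts the simple backdoor paths. Count: 5.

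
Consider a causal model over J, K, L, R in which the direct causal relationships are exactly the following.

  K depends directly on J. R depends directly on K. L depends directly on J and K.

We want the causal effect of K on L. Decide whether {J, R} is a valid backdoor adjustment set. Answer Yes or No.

Backdoor paths from K to L (paths whose first edge points into K):
  P1: K <- J -> L
Condition 1 (no descendant of K in the set): FAILS — R is a descendant of K.
Condition 2 (every backdoor path blocked by {J, R}):
  P1: blocked at fork node J ∈ conditioning set.
{J, R} does not satisfy the backdoor criterion.

No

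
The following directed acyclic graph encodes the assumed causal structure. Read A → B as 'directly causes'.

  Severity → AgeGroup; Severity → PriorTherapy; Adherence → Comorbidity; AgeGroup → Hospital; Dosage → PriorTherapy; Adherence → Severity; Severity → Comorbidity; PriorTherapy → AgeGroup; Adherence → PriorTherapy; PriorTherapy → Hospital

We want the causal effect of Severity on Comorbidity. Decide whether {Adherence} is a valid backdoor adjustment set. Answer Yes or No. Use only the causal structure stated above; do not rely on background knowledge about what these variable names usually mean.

Yes

Backdoor paths from Severity to Comorbidity (paths whose first edge points into Severity):
  P1: Severity <- Adherence -> Comorbidity
Condition 1 (no descendant of Severity in the set): holds — descendants of Severity are {AgeGroup, Comorbidity, Hospital, PriorTherapy}; none are in {Adherence}.
Condition 2 (every backdoor path blocked by {Adherence}):
  P1: blocked at fork node Adherence ∈ conditioning set.
{Adherence} satisfies the backdoor criterion.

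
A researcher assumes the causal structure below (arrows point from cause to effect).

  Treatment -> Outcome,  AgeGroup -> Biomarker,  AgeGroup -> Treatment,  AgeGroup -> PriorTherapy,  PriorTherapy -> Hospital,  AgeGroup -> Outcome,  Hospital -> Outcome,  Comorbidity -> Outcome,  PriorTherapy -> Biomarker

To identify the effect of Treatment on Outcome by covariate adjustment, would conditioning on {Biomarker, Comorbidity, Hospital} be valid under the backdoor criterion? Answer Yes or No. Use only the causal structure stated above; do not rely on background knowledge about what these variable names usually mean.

Backdoor paths from Treatment to Outcome (paths whose first edge points into Treatment):
  P1: Treatment <- AgeGroup -> PriorTherapy -> Hospital -> Outcome
  P2: Treatment <- AgeGroup -> Outcome
  P3: Treatment <- AgeGroup -> Biomarker <- PriorTherapy -> Hospital -> Outcome
Condition 1 (no descendant of Treatment in the set): holds — descendants of Treatment are {Outcome}; none are in {Biomarker, Comorbidity, Hospital}.
Condition 2 (every backdoor path blocked by {Biomarker, Comorbidity, Hospital}):
  P1: blocked at chain node Hospital ∈ conditioning set.
  P2: open — no interior node is in the conditioning set.
  P3: blocked at chain node Hospital ∈ conditioning set.
{Biomarker, Comorbidity, Hospital} does not satisfy the backdoor criterion.

No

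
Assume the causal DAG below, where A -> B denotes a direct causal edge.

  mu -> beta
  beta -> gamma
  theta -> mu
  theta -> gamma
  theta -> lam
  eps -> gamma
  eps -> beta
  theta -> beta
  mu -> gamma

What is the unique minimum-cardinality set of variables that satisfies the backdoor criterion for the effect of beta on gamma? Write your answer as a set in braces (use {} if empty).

{eps, mu, theta}

Variables eligible for adjustment (non-descendants of beta, excluding beta and gamma): {eps, lam, mu, theta}.
Backdoor paths from beta to gamma:
  P1: beta <- theta -> mu -> gamma
  P2: beta <- theta -> gamma
  P3: beta <- mu <- theta -> gamma
  P4: beta <- mu -> gamma
  P5: beta <- eps -> gamma
The empty set is not sufficient: P1 (beta <- theta -> mu -> gamma) has no collider blocking it and no conditioned non-collider, so it is open.
Try {eps, mu, theta}:
  P1: blocked at fork node theta ∈ conditioning set.
  P2: blocked at fork node theta ∈ conditioning set.
  P3: blocked at chain node mu ∈ conditioning set.
  P4: blocked at fork node mu ∈ conditioning set.
  P5: blocked at fork node eps ∈ conditioning set.
{eps, mu, theta} contains no descendant of beta and blocks every backdoor path.
Every element of {eps, mu, theta} is needed (dropping eps leaves P5 open; dropping mu leaves P4 open; dropping theta leaves P2 open), so no proper subset is valid.
Among all size-3 subsets of the eligible variables, only {eps, mu, theta} blocks every backdoor path, so it is the unique smallest valid adjustment set.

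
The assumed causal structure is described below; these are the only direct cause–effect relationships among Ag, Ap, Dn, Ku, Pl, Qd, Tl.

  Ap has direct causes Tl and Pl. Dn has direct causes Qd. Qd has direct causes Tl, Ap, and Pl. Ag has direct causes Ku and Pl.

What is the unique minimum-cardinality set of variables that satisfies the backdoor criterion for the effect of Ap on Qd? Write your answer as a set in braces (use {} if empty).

Variables eligible for adjustment (non-descendants of Ap, excluding Ap and Qd): {Ag, Ku, Pl, Tl}.
Backdoor paths from Ap to Qd:
  P1: Ap <- Tl -> Qd
  P2: Ap <- Pl -> Qd
The empty set is not sufficient: P1 (Ap <- Tl -> Qd) has no collider blocking it and no conditioned non-collider, so it is open.
Try {Pl, Tl}:
  P1: blocked at fork node Tl ∈ conditioning set.
  P2: blocked at fork node Pl ∈ conditioning set.
{Pl, Tl} contains no descendant of Ap and blocks every backdoor path.
Every element of {Pl, Tl} is needed (dropping Pl leaves P2 open; dropping Tl leaves P1 open), so no proper subset is valid.
Among all size-2 subsets of the eligible variables, only {Pl, Tl} blocks every backdoor path, so it is the unique smallest valid adjustment set.

{Pl, Tl}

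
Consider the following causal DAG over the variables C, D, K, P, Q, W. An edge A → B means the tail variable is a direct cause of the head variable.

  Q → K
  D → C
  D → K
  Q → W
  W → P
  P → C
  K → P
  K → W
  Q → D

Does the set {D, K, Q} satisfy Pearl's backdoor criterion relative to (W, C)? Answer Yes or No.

Backdoor paths from W to C (paths whose first edge points into W):
  P1: W <- Q -> D -> K -> P -> C
  P2: W <- Q -> D -> C
  P3: W <- Q -> K <- D -> C
  P4: W <- Q -> K -> P -> C
  P5: W <- K <- Q -> D -> C
  P6: W <- K <- D -> C
  P7: W <- K -> P -> C
Condition 1 (no descendant of W in the set): holds — descendants of W are {C, P}; none are in {D, K, Q}.
Condition 2 (every backdoor path blocked by {D, K, Q}):
  P1: blocked at fork node Q ∈ conditioning set.
  P2: blocked at fork node Q ∈ conditioning set.
  P3: blocked at fork node Q ∈ conditioning set.
  P4: blocked at fork node Q ∈ conditioning set.
  P5: blocked at chain node K ∈ conditioning set.
  P6: blocked at chain node K ∈ conditioning set.
  P7: blocked at fork node K ∈ conditioning set.
{D, K, Q} satisfies the backdoor criterion.

Yes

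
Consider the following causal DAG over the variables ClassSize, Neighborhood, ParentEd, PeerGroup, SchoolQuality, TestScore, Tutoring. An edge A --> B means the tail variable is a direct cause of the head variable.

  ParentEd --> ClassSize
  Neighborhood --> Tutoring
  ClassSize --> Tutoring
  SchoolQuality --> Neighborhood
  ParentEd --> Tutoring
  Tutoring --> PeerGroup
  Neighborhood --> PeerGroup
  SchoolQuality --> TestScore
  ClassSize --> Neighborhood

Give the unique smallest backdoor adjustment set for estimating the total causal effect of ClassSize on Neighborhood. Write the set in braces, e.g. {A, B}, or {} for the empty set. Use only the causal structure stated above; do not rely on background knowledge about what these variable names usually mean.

{}

Variables eligible for adjustment (non-descendants of ClassSize, excluding ClassSize and Neighborhood): {ParentEd, SchoolQuality, TestScore}.
Backdoor paths from ClassSize to Neighborhood:
  P1: ClassSize <- ParentEd -> Tutoring <- Neighborhood
  P2: ClassSize <- ParentEd -> Tutoring -> PeerGroup <- Neighborhood
Each backdoor path contains an unconditioned collider, so every path is already blocked with the empty conditioning set:
  P1: blocked at collider Tutoring (neither it nor any descendant is in the conditioning set).
  P2: blocked at collider PeerGroup (neither it nor any descendant is in the conditioning set).
The empty set is therefore the unique smallest valid set.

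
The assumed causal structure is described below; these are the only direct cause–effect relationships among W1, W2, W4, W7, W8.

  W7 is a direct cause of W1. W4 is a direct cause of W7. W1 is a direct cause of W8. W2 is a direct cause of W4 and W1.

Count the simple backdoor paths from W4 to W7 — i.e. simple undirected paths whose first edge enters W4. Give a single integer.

A backdoor path from W4 to W7 is any simple undirected path whose first edge points into W4 (i.e. leaves W4 via a parent).
Parents of W4: {W2}.
Enumerating:
  P1: W4 <- W2 -> W1 <- W7
That exhausts the simple backdoor paths. Count: 1.

1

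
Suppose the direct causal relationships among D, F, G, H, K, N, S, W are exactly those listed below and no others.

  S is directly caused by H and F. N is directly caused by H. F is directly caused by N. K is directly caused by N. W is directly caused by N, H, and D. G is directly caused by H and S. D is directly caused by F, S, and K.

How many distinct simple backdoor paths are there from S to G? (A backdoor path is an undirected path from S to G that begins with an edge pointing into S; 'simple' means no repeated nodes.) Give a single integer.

8

A backdoor path from S to G is any simple undirected path whose first edge points into S (i.e. leaves S via a parent).
Parents of S: {F, H}.
Enumerating:
  P1: S <- H -> G
  P2: S <- F <- N <- H -> G
  P3: S <- F <- N -> K -> D -> W <- H -> G
  P4: S <- F <- N -> W <- H -> G
  P5: S <- F -> D <- K <- N <- H -> G
  P6: S <- F -> D <- K <- N -> W <- H -> G
  P7: S <- F -> D -> W <- H -> G
  P8: S <- F -> D -> W <- N <- H -> G
That exhausts the simple backdoor paths. Count: 8.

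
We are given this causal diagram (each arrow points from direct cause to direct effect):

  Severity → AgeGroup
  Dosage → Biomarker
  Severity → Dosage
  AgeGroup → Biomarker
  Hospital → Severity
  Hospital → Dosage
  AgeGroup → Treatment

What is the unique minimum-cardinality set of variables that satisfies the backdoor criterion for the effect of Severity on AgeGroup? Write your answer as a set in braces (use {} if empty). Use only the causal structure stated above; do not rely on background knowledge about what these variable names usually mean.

Variables eligible for adjustment (non-descendants of Severity, excluding Severity and AgeGroup): {Hospital}.
Backdoor paths from Severity to AgeGroup:
  P1: Severity <- Hospital -> Dosage -> Biomarker <- AgeGroup
Each backdoor path contains an unconditioned collider, so every path is already blocked with the empty conditioning set:
  P1: blocked at collider Biomarker (neither it nor any descendant is in the conditioning set).
The empty set is therefore the unique smallest valid set.

{}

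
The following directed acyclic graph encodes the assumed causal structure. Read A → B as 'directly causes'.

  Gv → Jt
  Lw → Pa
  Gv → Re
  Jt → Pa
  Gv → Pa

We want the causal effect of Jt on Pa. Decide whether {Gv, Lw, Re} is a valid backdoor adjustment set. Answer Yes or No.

Backdoor paths from Jt to Pa (paths whose first edge points into Jt):
  P1: Jt <- Gv -> Pa
Condition 1 (no descendant of Jt in the set): holds — descendants of Jt are {Pa}; none are in {Gv, Lw, Re}.
Condition 2 (every backdoor path blocked by {Gv, Lw, Re}):
  P1: blocked at fork node Gv ∈ conditioning set.
{Gv, Lw, Re} satisfies the backdoor criterion.

Yes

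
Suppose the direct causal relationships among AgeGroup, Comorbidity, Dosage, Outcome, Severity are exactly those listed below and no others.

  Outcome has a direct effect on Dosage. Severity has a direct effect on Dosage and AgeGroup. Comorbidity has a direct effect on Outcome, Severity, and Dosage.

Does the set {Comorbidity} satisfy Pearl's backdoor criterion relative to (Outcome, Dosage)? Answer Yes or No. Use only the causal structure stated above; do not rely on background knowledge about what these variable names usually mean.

Yes

Backdoor paths from Outcome to Dosage (paths whose first edge points into Outcome):
  P1: Outcome <- Comorbidity -> Severity -> Dosage
  P2: Outcome <- Comorbidity -> Dosage
Condition 1 (no descendant of Outcome in the set): holds — descendants of Outcome are {Dosage}; none are in {Comorbidity}.
Condition 2 (every backdoor path blocked by {Comorbidity}):
  P1: blocked at fork node Comorbidity ∈ conditioning set.
  P2: blocked at fork node Comorbidity ∈ conditioning set.
{Comorbidity} satisfies the backdoor criterion.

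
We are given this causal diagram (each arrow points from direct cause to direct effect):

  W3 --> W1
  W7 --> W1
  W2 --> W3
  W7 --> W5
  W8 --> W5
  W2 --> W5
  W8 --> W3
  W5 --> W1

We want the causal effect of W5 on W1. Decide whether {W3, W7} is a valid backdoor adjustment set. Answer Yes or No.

Yes

Backdoor paths from W5 to W1 (paths whose first edge points into W5):
  P1: W5 <- W2 -> W3 -> W1
  P2: W5 <- W8 -> W3 -> W1
  P3: W5 <- W7 -> W1
Condition 1 (no descendant of W5 in the set): holds — descendants of W5 are {W1}; none are in {W3, W7}.
Condition 2 (every backdoor path blocked by {W3, W7}):
  P1: blocked at chain node W3 ∈ conditioning set.
  P2: blocked at chain node W3 ∈ conditioning set.
  P3: blocked at fork node W7 ∈ conditioning set.
{W3, W7} satisfies the backdoor criterion.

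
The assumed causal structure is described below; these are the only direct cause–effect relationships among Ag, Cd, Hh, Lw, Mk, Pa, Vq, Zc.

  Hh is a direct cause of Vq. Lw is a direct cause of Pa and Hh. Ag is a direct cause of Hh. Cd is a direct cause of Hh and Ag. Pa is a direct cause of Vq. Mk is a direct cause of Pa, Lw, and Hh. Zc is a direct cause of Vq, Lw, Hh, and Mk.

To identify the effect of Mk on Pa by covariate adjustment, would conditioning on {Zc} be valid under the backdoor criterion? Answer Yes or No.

Yes

Backdoor paths from Mk to Pa (paths whose first edge points into Mk):
  P1: Mk <- Zc -> Lw -> Hh -> Vq <- Pa
  P2: Mk <- Zc -> Lw -> Pa
  P3: Mk <- Zc -> Hh <- Lw -> Pa
  P4: Mk <- Zc -> Hh -> Vq <- Pa
  P5: Mk <- Zc -> Vq <- Hh <- Lw -> Pa
  P6: Mk <- Zc -> Vq <- Pa
Condition 1 (no descendant of Mk in the set): holds — descendants of Mk are {Hh, Lw, Pa, Vq}; none are in {Zc}.
Condition 2 (every backdoor path blocked by {Zc}):
  P1: blocked at fork node Zc ∈ conditioning set.
  P2: blocked at fork node Zc ∈ conditioning set.
  P3: blocked at fork node Zc ∈ conditioning set.
  P4: blocked at fork node Zc ∈ conditioning set.
  P5: blocked at fork node Zc ∈ conditioning set.
  P6: blocked at fork node Zc ∈ conditioning set.
{Zc} satisfies the backdoor criterion.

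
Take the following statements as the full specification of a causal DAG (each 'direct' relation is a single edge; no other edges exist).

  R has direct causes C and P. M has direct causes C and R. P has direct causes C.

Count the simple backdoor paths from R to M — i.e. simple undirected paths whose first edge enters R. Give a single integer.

2

A backdoor path from R to M is any simple undirected path whose first edge points into R (i.e. leaves R via a parent).
Parents of R: {C, P}.
Enumerating:
  P1: R <- C -> M
  P2: R <- P <- C -> M
That exhausts the simple backdoor paths. Count: 2.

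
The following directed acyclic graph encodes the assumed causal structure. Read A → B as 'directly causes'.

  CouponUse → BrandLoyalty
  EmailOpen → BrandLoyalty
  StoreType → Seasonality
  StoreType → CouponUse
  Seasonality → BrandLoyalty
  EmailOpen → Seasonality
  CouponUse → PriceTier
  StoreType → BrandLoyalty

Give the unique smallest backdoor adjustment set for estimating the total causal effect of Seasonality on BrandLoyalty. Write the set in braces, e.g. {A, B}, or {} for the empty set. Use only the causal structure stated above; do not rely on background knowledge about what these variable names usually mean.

{EmailOpen, StoreType}

Variables eligible for adjustment (non-descendants of Seasonality, excluding Seasonality and BrandLoyalty): {CouponUse, EmailOpen, PriceTier, StoreType}.
Backdoor paths from Seasonality to BrandLoyalty:
  P1: Seasonality <- StoreType -> CouponUse -> BrandLoyalty
  P2: Seasonality <- StoreType -> BrandLoyalty
  P3: Seasonality <- EmailOpen -> BrandLoyalty
The empty set is not sufficient: P1 (Seasonality <- StoreType -> CouponUse -> BrandLoyalty) has no collider blocking it and no conditioned non-collider, so it is open.
Try {EmailOpen, StoreType}:
  P1: blocked at fork node StoreType ∈ conditioning set.
  P2: blocked at fork node StoreType ∈ conditioning set.
  P3: blocked at fork node EmailOpen ∈ conditioning set.
{EmailOpen, StoreType} contains no descendant of Seasonality and blocks every backdoor path.
Every element of {EmailOpen, StoreType} is needed (dropping EmailOpen leaves P3 open; dropping StoreType leaves P1 open), so no proper subset is valid.
Among all size-2 subsets of the eligible variables, only {EmailOpen, StoreType} blocks every backdoor path, so it is the unique smallest valid adjustment set.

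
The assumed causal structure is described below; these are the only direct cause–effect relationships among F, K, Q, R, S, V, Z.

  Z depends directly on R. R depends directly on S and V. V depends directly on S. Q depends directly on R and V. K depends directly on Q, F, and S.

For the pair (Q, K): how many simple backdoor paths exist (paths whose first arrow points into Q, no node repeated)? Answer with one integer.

4

A backdoor path from Q to K is any simple undirected path whose first edge points into Q (i.e. leaves Q via a parent).
Parents of Q: {R, V}.
Enumerating:
  P1: Q <- V <- S -> K
  P2: Q <- V -> R <- S -> K
  P3: Q <- R <- S -> K
  P4: Q <- R <- V <- S -> K
That exhausts the simple backdoor paths. Count: 4.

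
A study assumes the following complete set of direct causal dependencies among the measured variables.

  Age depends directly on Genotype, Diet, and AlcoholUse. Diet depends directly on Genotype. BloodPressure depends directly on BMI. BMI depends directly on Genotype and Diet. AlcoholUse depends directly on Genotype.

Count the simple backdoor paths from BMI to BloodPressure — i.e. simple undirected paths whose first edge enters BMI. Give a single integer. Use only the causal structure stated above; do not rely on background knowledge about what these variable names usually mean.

A backdoor path from BMI to BloodPressure is any simple undirected path whose first edge points into BMI (i.e. leaves BMI via a parent).
Parents of BMI: {Diet, Genotype}.
No simple path from any parent of BMI reaches BloodPressure without revisiting BMI, so there are no backdoor paths.

0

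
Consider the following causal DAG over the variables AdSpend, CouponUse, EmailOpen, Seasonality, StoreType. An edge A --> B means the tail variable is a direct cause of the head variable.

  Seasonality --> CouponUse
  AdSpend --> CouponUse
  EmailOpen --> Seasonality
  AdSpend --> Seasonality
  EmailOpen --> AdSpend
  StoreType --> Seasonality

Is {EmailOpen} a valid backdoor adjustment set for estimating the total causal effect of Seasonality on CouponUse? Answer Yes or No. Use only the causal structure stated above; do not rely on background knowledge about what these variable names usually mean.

No

Backdoor paths from Seasonality to CouponUse (paths whose first edge points into Seasonality):
  P1: Seasonality <- EmailOpen -> AdSpend -> CouponUse
  P2: Seasonality <- AdSpend -> CouponUse
Condition 1 (no descendant of Seasonality in the set): holds — descendants of Seasonality are {CouponUse}; none are in {EmailOpen}.
Condition 2 (every backdoor path blocked by {EmailOpen}):
  P1: blocked at fork node EmailOpen ∈ conditioning set.
  P2: open — no interior node is in the conditioning set.
{EmailOpen} does not satisfy the backdoor criterion.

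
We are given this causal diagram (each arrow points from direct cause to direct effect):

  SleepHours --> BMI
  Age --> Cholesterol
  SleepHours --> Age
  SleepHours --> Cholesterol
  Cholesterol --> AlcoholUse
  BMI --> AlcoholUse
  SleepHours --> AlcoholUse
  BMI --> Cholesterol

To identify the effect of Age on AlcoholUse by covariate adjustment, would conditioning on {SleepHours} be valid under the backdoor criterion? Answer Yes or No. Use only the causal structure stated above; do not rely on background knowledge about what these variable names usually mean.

Yes

Backdoor paths from Age to AlcoholUse (paths whose first edge points into Age):
  P1: Age <- SleepHours -> BMI -> Cholesterol -> AlcoholUse
  P2: Age <- SleepHours -> BMI -> AlcoholUse
  P3: Age <- SleepHours -> Cholesterol <- BMI -> AlcoholUse
  P4: Age <- SleepHours -> Cholesterol -> AlcoholUse
  P5: Age <- SleepHours -> AlcoholUse
Condition 1 (no descendant of Age in the set): holds — descendants of Age are {AlcoholUse, Cholesterol}; none are in {SleepHours}.
Condition 2 (every backdoor path blocked by {SleepHours}):
  P1: blocked at fork node SleepHours ∈ conditioning set.
  P2: blocked at fork node SleepHours ∈ conditioning set.
  P3: blocked at fork node SleepHours ∈ conditioning set.
  P4: blocked at fork node SleepHours ∈ conditioning set.
  P5: blocked at fork node SleepHours ∈ conditioning set.
{SleepHours} satisfies the backdoor criterion.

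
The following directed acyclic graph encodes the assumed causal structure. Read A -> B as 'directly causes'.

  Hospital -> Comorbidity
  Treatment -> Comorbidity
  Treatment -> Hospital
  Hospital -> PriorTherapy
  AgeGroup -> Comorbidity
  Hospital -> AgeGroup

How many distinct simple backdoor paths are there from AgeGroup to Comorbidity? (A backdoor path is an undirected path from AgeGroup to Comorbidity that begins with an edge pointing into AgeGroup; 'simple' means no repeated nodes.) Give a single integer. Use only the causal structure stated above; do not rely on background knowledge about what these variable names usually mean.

A backdoor path from AgeGroup to Comorbidity is any simple undirected path whose first edge points into AgeGroup (i.e. leaves AgeGroup via a parent).
Parents of AgeGroup: {Hospital}.
Enumerating:
  P1: AgeGroup <- Hospital <- Treatment -> Comorbidity
  P2: AgeGroup <- Hospital -> Comorbidity
That exhausts the simple backdoor paths. Count: 2.

2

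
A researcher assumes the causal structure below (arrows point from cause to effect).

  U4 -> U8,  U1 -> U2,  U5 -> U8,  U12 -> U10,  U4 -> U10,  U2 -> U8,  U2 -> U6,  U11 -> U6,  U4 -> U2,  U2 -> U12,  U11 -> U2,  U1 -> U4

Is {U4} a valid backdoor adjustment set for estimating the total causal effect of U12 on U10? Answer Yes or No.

Backdoor paths from U12 to U10 (paths whose first edge points into U12):
  P1: U12 <- U2 <- U1 -> U4 -> U10
  P2: U12 <- U2 <- U4 -> U10
  P3: U12 <- U2 -> U8 <- U4 -> U10
Condition 1 (no descendant of U12 in the set): holds — descendants of U12 are {U10}; none are in {U4}.
Condition 2 (every backdoor path blocked by {U4}):
  P1: blocked at chain node U4 ∈ conditioning set.
  P2: blocked at fork node U4 ∈ conditioning set.
  P3: blocked at collider U8 (neither it nor any descendant is in the conditioning set).
{U4} satisfies the backdoor criterion.

Yes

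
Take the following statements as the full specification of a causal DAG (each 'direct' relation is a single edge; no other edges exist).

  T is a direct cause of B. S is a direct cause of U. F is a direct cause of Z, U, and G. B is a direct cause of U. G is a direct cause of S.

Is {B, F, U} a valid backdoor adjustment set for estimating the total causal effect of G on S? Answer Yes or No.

No

Backdoor paths from G to S (paths whose first edge points into G):
  P1: G <- F -> U <- S
Condition 1 (no descendant of G in the set): FAILS — U is a descendant of G.
Condition 2 (every backdoor path blocked by {B, F, U}):
  P1: blocked at fork node F ∈ conditioning set.
{B, F, U} does not satisfy the backdoor criterion.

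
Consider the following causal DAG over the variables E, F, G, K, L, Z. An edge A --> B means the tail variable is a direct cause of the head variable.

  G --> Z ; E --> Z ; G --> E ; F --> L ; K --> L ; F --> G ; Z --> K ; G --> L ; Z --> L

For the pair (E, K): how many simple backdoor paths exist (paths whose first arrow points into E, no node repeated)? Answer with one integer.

6

A backdoor path from E to K is any simple undirected path whose first edge points into E (i.e. leaves E via a parent).
Parents of E: {G}.
Enumerating:
  P1: E <- G <- F -> L <- Z -> K
  P2: E <- G <- F -> L <- K
  P3: E <- G -> Z -> K
  P4: E <- G -> Z -> L <- K
  P5: E <- G -> L <- Z -> K
  P6: E <- G -> L <- K
That exhausts the simple backdoor paths. Count: 6.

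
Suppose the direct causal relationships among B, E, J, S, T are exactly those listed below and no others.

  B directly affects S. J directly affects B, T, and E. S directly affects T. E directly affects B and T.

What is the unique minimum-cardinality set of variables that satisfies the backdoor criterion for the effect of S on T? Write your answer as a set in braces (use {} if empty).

{B}

Variables eligible for adjustment (non-descendants of S, excluding S and T): {B, E, J}.
Backdoor paths from S to T:
  P1: S <- B <- J -> E -> T
  P2: S <- B <- J -> T
  P3: S <- B <- E <- J -> T
  P4: S <- B <- E -> T
The empty set is not sufficient: P1 (S <- B <- J -> E -> T) has no collider blocking it and no conditioned non-collider, so it is open.
Try {B}:
  P1: blocked at chain node B ∈ conditioning set.
  P2: blocked at chain node B ∈ conditioning set.
  P3: blocked at chain node B ∈ conditioning set.
  P4: blocked at chain node B ∈ conditioning set.
{B} contains no descendant of S and blocks every backdoor path.
No other singleton works — e.g. {J} leaves P4 open — so {B} is the unique smallest valid adjustment set.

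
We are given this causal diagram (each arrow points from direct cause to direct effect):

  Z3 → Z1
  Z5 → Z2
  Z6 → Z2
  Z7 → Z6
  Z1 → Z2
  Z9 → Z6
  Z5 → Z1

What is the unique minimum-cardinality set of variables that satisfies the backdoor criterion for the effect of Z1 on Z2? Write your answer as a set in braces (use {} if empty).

{Z5}

Variables eligible for adjustment (non-descendants of Z1, excluding Z1 and Z2): {Z3, Z5, Z6, Z7, Z9}.
Backdoor paths from Z1 to Z2:
  P1: Z1 <- Z5 -> Z2
The empty set is not sufficient: P1 (Z1 <- Z5 -> Z2) has no collider blocking it and no conditioned non-collider, so it is open.
Try {Z5}:
  P1: blocked at fork node Z5 ∈ conditioning set.
{Z5} contains no descendant of Z1 and blocks every backdoor path.
No other singleton works — e.g. {Z9} leaves P1 open — so {Z5} is the unique smallest valid adjustment set.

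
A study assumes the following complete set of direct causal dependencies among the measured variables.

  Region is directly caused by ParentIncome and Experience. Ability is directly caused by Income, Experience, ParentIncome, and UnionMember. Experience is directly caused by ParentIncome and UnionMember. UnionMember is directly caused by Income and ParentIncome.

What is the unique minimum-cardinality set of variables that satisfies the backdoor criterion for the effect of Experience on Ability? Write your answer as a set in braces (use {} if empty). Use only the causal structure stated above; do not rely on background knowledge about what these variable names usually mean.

Variables eligible for adjustment (non-descendants of Experience, excluding Experience and Ability): {Income, ParentIncome, UnionMember}.
Backdoor paths from Experience to Ability:
  P1: Experience <- ParentIncome -> UnionMember <- Income -> Ability
  P2: Experience <- ParentIncome -> UnionMember -> Ability
  P3: Experience <- ParentIncome -> Ability
  P4: Experience <- UnionMember <- Income -> Ability
  P5: Experience <- UnionMember <- ParentIncome -> Ability
  P6: Experience <- UnionMember -> Ability
The empty set is not sufficient: P2 (Experience <- ParentIncome -> UnionMember -> Ability) has no collider blocking it and no conditioned non-collider, so it is open.
Try {ParentIncome, UnionMember}:
  P1: blocked at fork node ParentIncome ∈ conditioning set.
  P2: blocked at fork node ParentIncome ∈ conditioning set.
  P3: blocked at fork node ParentIncome ∈ conditioning set.
  P4: blocked at chain node UnionMember ∈ conditioning set.
  P5: blocked at chain node UnionMember ∈ conditioning set.
  P6: blocked at fork node UnionMember ∈ conditioning set.
{ParentIncome, UnionMember} contains no descendant of Experience and blocks every backdoor path.
Every element of {ParentIncome, UnionMember} is needed (dropping ParentIncome leaves P1 open; dropping UnionMember leaves P4 open), so no proper subset is valid.
Among all size-2 subsets of the eligible variables, only {ParentIncome, UnionMember} blocks every backdoor path, so it is the unique smallest valid adjustment set.

{ParentIncome, UnionMember}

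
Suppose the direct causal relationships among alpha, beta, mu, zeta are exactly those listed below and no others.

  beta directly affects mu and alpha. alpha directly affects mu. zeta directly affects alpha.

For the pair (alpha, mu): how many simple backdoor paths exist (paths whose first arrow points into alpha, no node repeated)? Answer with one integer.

1

A backdoor path from alpha to mu is any simple undirected path whose first edge points into alpha (i.e. leaves alpha via a parent).
Parents of alpha: {beta, zeta}.
Enumerating:
  P1: alpha <- beta -> mu
That exhausts the simple backdoor paths. Count: 1.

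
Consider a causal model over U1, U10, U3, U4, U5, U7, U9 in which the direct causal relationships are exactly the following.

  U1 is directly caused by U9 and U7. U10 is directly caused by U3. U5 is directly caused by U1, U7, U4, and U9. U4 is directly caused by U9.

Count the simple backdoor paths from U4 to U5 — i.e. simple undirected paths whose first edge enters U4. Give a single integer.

A backdoor path from U4 to U5 is any simple undirected path whose first edge points into U4 (i.e. leaves U4 via a parent).
Parents of U4: {U9}.
Enumerating:
  P1: U4 <- U9 -> U1 <- U7 -> U5
  P2: U4 <- U9 -> U1 -> U5
  P3: U4 <- U9 -> U5
That exhausts the simple backdoor paths. Count: 3.

3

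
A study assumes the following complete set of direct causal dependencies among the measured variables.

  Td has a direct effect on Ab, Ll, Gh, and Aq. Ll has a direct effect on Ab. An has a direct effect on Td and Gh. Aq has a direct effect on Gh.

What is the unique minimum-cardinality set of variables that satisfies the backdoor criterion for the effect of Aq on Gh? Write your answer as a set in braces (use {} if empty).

{Td}

Variables eligible for adjustment (non-descendants of Aq, excluding Aq and Gh): {Ab, An, Ll, Td}.
Backdoor paths from Aq to Gh:
  P1: Aq <- Td <- An -> Gh
  P2: Aq <- Td -> Gh
The empty set is not sufficient: P1 (Aq <- Td <- An -> Gh) has no collider blocking it and no conditioned non-collider, so it is open.
Try {Td}:
  P1: blocked at chain node Td ∈ conditioning set.
  P2: blocked at fork node Td ∈ conditioning set.
{Td} contains no descendant of Aq and blocks every backdoor path.
No other singleton works — e.g. {An} leaves P2 open — so {Td} is the unique smallest valid adjustment set.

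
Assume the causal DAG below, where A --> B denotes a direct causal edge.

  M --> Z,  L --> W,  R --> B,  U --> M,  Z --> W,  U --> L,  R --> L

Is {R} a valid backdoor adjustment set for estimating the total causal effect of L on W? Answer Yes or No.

Backdoor paths from L to W (paths whose first edge points into L):
  P1: L <- U -> M -> Z -> W
Condition 1 (no descendant of L in the set): holds — descendants of L are {W}; none are in {R}.
Condition 2 (every backdoor path blocked by {R}):
  P1: open — no interior node is in the conditioning set.
{R} does not satisfy the backdoor criterion.

No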